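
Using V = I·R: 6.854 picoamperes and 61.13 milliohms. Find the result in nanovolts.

6.854 × 10⁻¹² × 61.13 × 10⁻³ = 418.98502 × 10⁻¹⁵ V

0.00041898502 nanovolts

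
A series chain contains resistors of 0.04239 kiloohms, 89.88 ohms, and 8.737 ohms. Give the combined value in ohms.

In ohms:
  0.04239 kiloohms = 0.04239 × 10³ ohms = 42.39
  89.88 ohms → 89.88
  8.737 ohms → 8.737
Sum: 42.39 + 89.88 + 8.737 = 141.007

141.007 ohms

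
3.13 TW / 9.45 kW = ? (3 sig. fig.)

(3.13 × 10^12) / (9.45 × 10^3) = 0.3312 × 10^9

331000000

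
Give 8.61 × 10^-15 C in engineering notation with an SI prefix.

8.61 fC

= 8.61 × 10^-15 C; 10^-15 is femto.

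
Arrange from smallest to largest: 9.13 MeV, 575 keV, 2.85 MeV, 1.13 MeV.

575 keV < 1.13 MeV < 2.85 MeV < 9.13 MeV

9.13 MeV = 9130000 eV
575 keV = 575000 eV
2.85 MeV = 2850000 eV
1.13 MeV = 1130000 eV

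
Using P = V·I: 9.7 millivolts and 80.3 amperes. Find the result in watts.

9.7e-3 × 80.3 = 778.91e-3 W

0.77891 watts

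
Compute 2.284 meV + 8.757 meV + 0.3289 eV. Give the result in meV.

339.941 meV

In meV:
  2.284 meV → 2.284
  8.757 meV → 8.757
  0.3289 eV = 0.3289e3 meV = 328.9
Sum: 2.284 + 8.757 + 328.9 = 339.941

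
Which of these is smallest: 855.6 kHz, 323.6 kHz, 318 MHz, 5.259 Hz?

855.6 kHz = 855600 Hz
323.6 kHz = 323600 Hz
318 MHz = 318000000 Hz
5.259 Hz = 5.259 Hz

5.259 Hz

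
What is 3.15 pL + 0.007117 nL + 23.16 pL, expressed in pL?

33.427 pL

In pL:
  3.15 pL → 3.15
  0.007117 nL = 0.007117 × 10^3 pL = 7.117
  23.16 pL → 23.16
Sum: 3.15 + 7.117 + 23.16 = 33.427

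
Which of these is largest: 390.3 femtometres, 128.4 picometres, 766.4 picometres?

390.3 femtometres = 0.0000000000003903 metres
128.4 picometres = 0.0000000001284 metres
766.4 picometres = 0.0000000007664 metres

766.4 picometres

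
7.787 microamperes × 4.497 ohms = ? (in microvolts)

35.018139 microvolts

7.787 × 10⁻⁶ × 4.497 = 35.018139 × 10⁻⁶ V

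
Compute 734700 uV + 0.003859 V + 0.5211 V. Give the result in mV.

In mV:
  734700 uV = 734700 × 10⁻³ mV = 734.7
  0.003859 V = 0.003859 × 10³ mV = 3.859
  0.5211 V = 0.5211 × 10³ mV = 521.1
Sum: 734.7 + 3.859 + 521.1 = 1259.659

1259.659 mV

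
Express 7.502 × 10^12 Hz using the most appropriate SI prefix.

7.502 THz

= 7.502 × 10^12 Hz; 10^12 is tera.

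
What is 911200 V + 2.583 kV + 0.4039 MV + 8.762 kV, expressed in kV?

In kV:
  911200 V = 911200e-3 kV = 911.2
  2.583 kV → 2.583
  0.4039 MV = 0.4039e3 kV = 403.9
  8.762 kV → 8.762
Sum: 911.2 + 2.583 + 403.9 + 8.762 = 1326.445

1326.445 kV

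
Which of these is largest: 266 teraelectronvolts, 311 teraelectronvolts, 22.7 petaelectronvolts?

22.7 petaelectronvolts

266 teraelectronvolts = 266000000000000 electronvolts
311 teraelectronvolts = 311000000000000 electronvolts
22.7 petaelectronvolts = 22700000000000000 electronvolts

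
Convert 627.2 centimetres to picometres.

centi = 10^-2, pico = 10^-12; factor is 10^10.
627.2 × 10^10 = 6272000000000

6272000000000 picometres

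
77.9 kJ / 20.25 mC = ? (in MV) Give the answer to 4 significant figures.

(77.9e3) / (20.25e-3) = 3.84691e6 V

3.847 MV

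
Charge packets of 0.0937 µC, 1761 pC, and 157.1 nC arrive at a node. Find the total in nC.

252.561 nC

In nC:
  0.0937 µC = 0.0937e3 nC = 93.7
  1761 pC = 1761e-3 nC = 1.761
  157.1 nC → 157.1
Sum: 93.7 + 1.761 + 157.1 = 252.561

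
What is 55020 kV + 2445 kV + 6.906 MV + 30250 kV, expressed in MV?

In MV:
  55020 kV = 55020 × 10⁻³ MV = 55.02
  2445 kV = 2445 × 10⁻³ MV = 2.445
  6.906 MV → 6.906
  30250 kV = 30250 × 10⁻³ MV = 30.25
Sum: 55.02 + 2.445 + 6.906 + 30.25 = 94.621

94.621 MV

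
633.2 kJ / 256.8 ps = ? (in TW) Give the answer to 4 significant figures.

2466 TW

(633.2 × 10³) / (256.8 × 10⁻¹²) = 2.46573 × 10¹⁵ W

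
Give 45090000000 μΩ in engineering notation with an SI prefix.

45.09 kΩ

= 45.09 × 10^3 Ω; 10^3 is kilo.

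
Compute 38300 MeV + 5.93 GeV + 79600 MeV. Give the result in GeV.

123.83 GeV

In GeV:
  38300 MeV = 38300 × 10^-3 GeV = 38.3
  5.93 GeV → 5.93
  79600 MeV = 79600 × 10^-3 GeV = 79.6
Sum: 38.3 + 5.93 + 79.6 = 123.83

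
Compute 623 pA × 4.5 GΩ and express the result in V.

623 × 10⁻¹² × 4.5 × 10⁹ = 2803.5 × 10⁻³ V

2.8035 V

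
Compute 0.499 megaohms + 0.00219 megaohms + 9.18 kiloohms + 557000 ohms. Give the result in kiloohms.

In kiloohms:
  0.499 megaohms = 0.499 × 10^3 kiloohms = 499
  0.00219 megaohms = 0.00219 × 10^3 kiloohms = 2.19
  9.18 kiloohms → 9.18
  557000 ohms = 557000 × 10^-3 kiloohms = 557
Sum: 499 + 2.19 + 9.18 + 557 = 1067.37

1067.37 kiloohms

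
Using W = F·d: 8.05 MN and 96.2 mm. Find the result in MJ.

0.77441 MJ

8.05e6 × 96.2e-3 = 774.41e3 J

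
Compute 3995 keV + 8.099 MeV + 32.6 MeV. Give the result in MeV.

44.694 MeV

In MeV:
  3995 keV = 3995 × 10⁻³ MeV = 3.995
  8.099 MeV → 8.099
  32.6 MeV → 32.6
Sum: 3.995 + 8.099 + 32.6 = 44.694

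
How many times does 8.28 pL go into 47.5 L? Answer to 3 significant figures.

5740000000000

(47.5) / (8.28e-12) = 5.737e12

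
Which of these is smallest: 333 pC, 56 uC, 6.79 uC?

333 pC

333 pC = 0.000000000333 C
56 uC = 0.000056 C
6.79 uC = 0.00000679 C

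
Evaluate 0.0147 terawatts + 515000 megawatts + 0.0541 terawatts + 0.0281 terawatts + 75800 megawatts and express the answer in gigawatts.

In gigawatts:
  0.0147 terawatts = 0.0147 × 10³ gigawatts = 14.7
  515000 megawatts = 515000 × 10⁻³ gigawatts = 515
  0.0541 terawatts = 0.0541 × 10³ gigawatts = 54.1
  0.0281 terawatts = 0.0281 × 10³ gigawatts = 28.1
  75800 megawatts = 75800 × 10⁻³ gigawatts = 75.8
Sum: 14.7 + 515 + 54.1 + 28.1 + 75.8 = 687.7

687.7 gigawatts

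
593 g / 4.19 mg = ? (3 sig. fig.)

142000

(593) / (4.19 × 10⁻³) = 141.5 × 10³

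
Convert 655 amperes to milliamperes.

655000 milliamperes

(no prefix) = 10⁰, milli = 10⁻³; factor is 10³.
655 × 10³ = 655000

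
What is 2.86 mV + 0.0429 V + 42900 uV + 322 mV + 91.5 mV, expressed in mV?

In mV:
  2.86 mV → 2.86
  0.0429 V = 0.0429 × 10^3 mV = 42.9
  42900 uV = 42900 × 10^-3 mV = 42.9
  322 mV → 322
  91.5 mV → 91.5
Sum: 2.86 + 42.9 + 42.9 + 322 + 91.5 = 502.16

502.16 mV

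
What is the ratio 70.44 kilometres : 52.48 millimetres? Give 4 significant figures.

1342000

(70.44 × 10^3) / (52.48 × 10^-3) = 1.3422 × 10^6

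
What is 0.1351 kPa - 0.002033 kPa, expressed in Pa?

In Pa:
  0.1351 kPa = 0.1351e3 Pa = 135.1
  0.002033 kPa = 0.002033e3 Pa = 2.033
Difference: 135.1 - 2.033 = 133.067

133.067 Pa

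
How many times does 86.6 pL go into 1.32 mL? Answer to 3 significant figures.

(1.32 × 10⁻³) / (86.6 × 10⁻¹²) = 0.01524 × 10⁹

15200000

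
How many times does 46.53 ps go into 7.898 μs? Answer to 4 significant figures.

169700

(7.898e-6) / (46.53e-12) = 0.16974e6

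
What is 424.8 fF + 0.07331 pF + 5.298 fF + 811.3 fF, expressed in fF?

1314.708 fF

In fF:
  424.8 fF → 424.8
  0.07331 pF = 0.07331e3 fF = 73.31
  5.298 fF → 5.298
  811.3 fF → 811.3
Sum: 424.8 + 73.31 + 5.298 + 811.3 = 1314.708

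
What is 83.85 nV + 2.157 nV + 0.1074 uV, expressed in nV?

In nV:
  83.85 nV → 83.85
  2.157 nV → 2.157
  0.1074 uV = 0.1074 × 10^3 nV = 107.4
Sum: 83.85 + 2.157 + 107.4 = 193.407

193.407 nV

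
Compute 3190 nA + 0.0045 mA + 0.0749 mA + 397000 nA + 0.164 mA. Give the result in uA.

643.59 uA

In uA:
  3190 nA = 3190 × 10⁻³ uA = 3.19
  0.0045 mA = 0.0045 × 10³ uA = 4.5
  0.0749 mA = 0.0749 × 10³ uA = 74.9
  397000 nA = 397000 × 10⁻³ uA = 397
  0.164 mA = 0.164 × 10³ uA = 164
Sum: 3.19 + 4.5 + 74.9 + 397 + 164 = 643.59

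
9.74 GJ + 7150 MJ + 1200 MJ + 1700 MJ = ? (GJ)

19.79 GJ

In GJ:
  9.74 GJ → 9.74
  7150 MJ = 7150 × 10^-3 GJ = 7.15
  1200 MJ = 1200 × 10^-3 GJ = 1.2
  1700 MJ = 1700 × 10^-3 GJ = 1.7
Sum: 9.74 + 7.15 + 1.2 + 1.7 = 19.79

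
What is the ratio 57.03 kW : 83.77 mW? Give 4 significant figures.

680800

(57.03e3) / (83.77e-3) = 0.68079e6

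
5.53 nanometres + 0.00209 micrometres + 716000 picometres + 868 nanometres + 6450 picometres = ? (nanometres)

1598.07 nanometres

In nanometres:
  5.53 nanometres → 5.53
  0.00209 micrometres = 0.00209 × 10^3 nanometres = 2.09
  716000 picometres = 716000 × 10^-3 nanometres = 716
  868 nanometres → 868
  6450 picometres = 6450 × 10^-3 nanometres = 6.45
Sum: 5.53 + 2.09 + 716 + 868 + 6.45 = 1598.07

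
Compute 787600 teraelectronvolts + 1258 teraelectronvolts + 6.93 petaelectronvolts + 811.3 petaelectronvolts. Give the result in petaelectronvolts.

In petaelectronvolts:
  787600 teraelectronvolts = 787600 × 10^-3 petaelectronvolts = 787.6
  1258 teraelectronvolts = 1258 × 10^-3 petaelectronvolts = 1.258
  6.93 petaelectronvolts → 6.93
  811.3 petaelectronvolts → 811.3
Sum: 787.6 + 1.258 + 6.93 + 811.3 = 1607.088

1607.088 petaelectronvolts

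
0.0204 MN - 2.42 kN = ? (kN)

17.98 kN

In kN:
  0.0204 MN = 0.0204 × 10³ kN = 20.4
  2.42 kN → 2.42
Difference: 20.4 - 2.42 = 17.98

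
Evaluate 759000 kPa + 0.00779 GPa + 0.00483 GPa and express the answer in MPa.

In MPa:
  759000 kPa = 759000 × 10⁻³ MPa = 759
  0.00779 GPa = 0.00779 × 10³ MPa = 7.79
  0.00483 GPa = 0.00483 × 10³ MPa = 4.83
Sum: 759 + 7.79 + 4.83 = 771.62

771.62 MPa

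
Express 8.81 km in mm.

kilo = 10^3, milli = 10^-3; factor is 10^6.
8.81 × 10^6 = 8810000

8810000 mm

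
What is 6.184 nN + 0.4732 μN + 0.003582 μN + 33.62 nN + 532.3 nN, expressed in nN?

In nN:
  6.184 nN → 6.184
  0.4732 μN = 0.4732 × 10³ nN = 473.2
  0.003582 μN = 0.003582 × 10³ nN = 3.582
  33.62 nN → 33.62
  532.3 nN → 532.3
Sum: 6.184 + 473.2 + 3.582 + 33.62 + 532.3 = 1048.886

1048.886 nN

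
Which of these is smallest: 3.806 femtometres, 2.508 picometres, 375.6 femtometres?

3.806 femtometres

3.806 femtometres = 0.000000000000003806 metres
2.508 picometres = 0.000000000002508 metres
375.6 femtometres = 0.0000000000003756 metres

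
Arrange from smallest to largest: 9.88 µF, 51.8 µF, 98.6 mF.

9.88 µF = 0.00000988 F
51.8 µF = 0.0000518 F
98.6 mF = 0.0986 F

9.88 µF < 51.8 µF < 98.6 mF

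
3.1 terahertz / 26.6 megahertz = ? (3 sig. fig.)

117000

(3.1 × 10¹²) / (26.6 × 10⁶) = 0.1165 × 10⁶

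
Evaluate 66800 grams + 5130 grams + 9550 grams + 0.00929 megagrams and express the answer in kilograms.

90.77 kilograms

In kilograms:
  66800 grams = 66800 × 10⁻³ kilograms = 66.8
  5130 grams = 5130 × 10⁻³ kilograms = 5.13
  9550 grams = 9550 × 10⁻³ kilograms = 9.55
  0.00929 megagrams = 0.00929 × 10³ kilograms = 9.29
Sum: 66.8 + 5.13 + 9.55 + 9.29 = 90.77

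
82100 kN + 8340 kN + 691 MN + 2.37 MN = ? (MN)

In MN:
  82100 kN = 82100 × 10⁻³ MN = 82.1
  8340 kN = 8340 × 10⁻³ MN = 8.34
  691 MN → 691
  2.37 MN → 2.37
Sum: 82.1 + 8.34 + 691 + 2.37 = 783.81

783.81 MN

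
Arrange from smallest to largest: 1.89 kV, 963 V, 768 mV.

768 mV < 963 V < 1.89 kV

1.89 kV = 1890 V
963 V = 963 V
768 mV = 0.768 V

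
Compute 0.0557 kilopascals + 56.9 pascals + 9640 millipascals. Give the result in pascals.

122.24 pascals

In pascals:
  0.0557 kilopascals = 0.0557 × 10³ pascals = 55.7
  56.9 pascals → 56.9
  9640 millipascals = 9640 × 10⁻³ pascals = 9.64
Sum: 55.7 + 56.9 + 9.64 = 122.24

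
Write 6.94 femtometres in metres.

0.00000000000000694 metres

femto = 10^-15, (no prefix) = 10^0; factor is 10^-15.
6.94 × 10^-15 = 0.00000000000000694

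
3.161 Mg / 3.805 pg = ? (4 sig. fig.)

830700000000000000

(3.161e6) / (3.805e-12) = 0.83075e18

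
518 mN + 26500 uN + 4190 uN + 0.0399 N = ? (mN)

588.59 mN

In mN:
  518 mN → 518
  26500 uN = 26500e-3 mN = 26.5
  4190 uN = 4190e-3 mN = 4.19
  0.0399 N = 0.0399e3 mN = 39.9
Sum: 518 + 26.5 + 4.19 + 39.9 = 588.59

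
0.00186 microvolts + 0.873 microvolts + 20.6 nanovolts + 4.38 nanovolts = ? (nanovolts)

899.84 nanovolts

In nanovolts:
  0.00186 microvolts = 0.00186e3 nanovolts = 1.86
  0.873 microvolts = 0.873e3 nanovolts = 873
  20.6 nanovolts → 20.6
  4.38 nanovolts → 4.38
Sum: 1.86 + 873 + 20.6 + 4.38 = 899.84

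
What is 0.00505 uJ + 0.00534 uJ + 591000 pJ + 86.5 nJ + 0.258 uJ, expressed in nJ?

945.89 nJ

In nJ:
  0.00505 uJ = 0.00505e3 nJ = 5.05
  0.00534 uJ = 0.00534e3 nJ = 5.34
  591000 pJ = 591000e-3 nJ = 591
  86.5 nJ → 86.5
  0.258 uJ = 0.258e3 nJ = 258
Sum: 5.05 + 5.34 + 591 + 86.5 + 258 = 945.89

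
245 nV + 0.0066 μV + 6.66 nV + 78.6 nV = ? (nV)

336.86 nV

In nV:
  245 nV → 245
  0.0066 μV = 0.0066 × 10^3 nV = 6.6
  6.66 nV → 6.66
  78.6 nV → 78.6
Sum: 245 + 6.6 + 6.66 + 78.6 = 336.86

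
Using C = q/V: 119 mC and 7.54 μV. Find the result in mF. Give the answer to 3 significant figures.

15800000 mF

(119 × 10^-3) / (7.54 × 10^-6) = 15.782 × 10^3 F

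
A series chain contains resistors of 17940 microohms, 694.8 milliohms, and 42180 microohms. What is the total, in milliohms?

754.92 milliohms

In milliohms:
  17940 microohms = 17940e-3 milliohms = 17.94
  694.8 milliohms → 694.8
  42180 microohms = 42180e-3 milliohms = 42.18
Sum: 17.94 + 694.8 + 42.18 = 754.92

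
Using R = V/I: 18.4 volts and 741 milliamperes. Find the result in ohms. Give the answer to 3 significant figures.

(18.4) / (741 × 10^-3) = 0.024831 × 10^3 Ω

24.8 ohms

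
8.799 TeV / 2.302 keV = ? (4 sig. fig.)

(8.799 × 10^12) / (2.302 × 10^3) = 3.8223 × 10^9

3822000000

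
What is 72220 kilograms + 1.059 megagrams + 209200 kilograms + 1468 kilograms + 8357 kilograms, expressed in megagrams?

In megagrams:
  72220 kilograms = 72220 × 10^-3 megagrams = 72.22
  1.059 megagrams → 1.059
  209200 kilograms = 209200 × 10^-3 megagrams = 209.2
  1468 kilograms = 1468 × 10^-3 megagrams = 1.468
  8357 kilograms = 8357 × 10^-3 megagrams = 8.357
Sum: 72.22 + 1.059 + 209.2 + 1.468 + 8.357 = 292.304

292.304 megagrams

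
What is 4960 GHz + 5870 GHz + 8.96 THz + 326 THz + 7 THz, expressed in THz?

352.79 THz

In THz:
  4960 GHz = 4960e-3 THz = 4.96
  5870 GHz = 5870e-3 THz = 5.87
  8.96 THz → 8.96
  326 THz → 326
  7 THz → 7
Sum: 4.96 + 5.87 + 8.96 + 326 + 7 = 352.79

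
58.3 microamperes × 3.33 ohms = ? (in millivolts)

0.194139 millivolts

58.3 × 10^-6 × 3.33 = 194.139 × 10^-6 V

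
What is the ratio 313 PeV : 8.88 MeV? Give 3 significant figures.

(313 × 10¹⁵) / (8.88 × 10⁶) = 35.25 × 10⁹

35200000000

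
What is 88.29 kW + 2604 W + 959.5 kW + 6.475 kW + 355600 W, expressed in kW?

1412.469 kW

In kW:
  88.29 kW → 88.29
  2604 W = 2604 × 10⁻³ kW = 2.604
  959.5 kW → 959.5
  6.475 kW → 6.475
  355600 W = 355600 × 10⁻³ kW = 355.6
Sum: 88.29 + 2.604 + 959.5 + 6.475 + 355.6 = 1412.469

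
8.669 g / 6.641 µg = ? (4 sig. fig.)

1305000

(8.669) / (6.641 × 10⁻⁶) = 1.3054 × 10⁶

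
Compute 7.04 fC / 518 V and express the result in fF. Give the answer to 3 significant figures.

(7.04 × 10^-15) / (518) = 0.013591 × 10^-15 F

0.0136 fF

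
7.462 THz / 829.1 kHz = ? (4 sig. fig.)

(7.462 × 10¹²) / (829.1 × 10³) = 0.0090001 × 10⁹

9000000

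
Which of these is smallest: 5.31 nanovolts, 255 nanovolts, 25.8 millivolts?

5.31 nanovolts = 0.00000000531 volts
255 nanovolts = 0.000000255 volts
25.8 millivolts = 0.0258 volts

5.31 nanovolts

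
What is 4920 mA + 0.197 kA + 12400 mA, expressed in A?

In A:
  4920 mA = 4920 × 10⁻³ A = 4.92
  0.197 kA = 0.197 × 10³ A = 197
  12400 mA = 12400 × 10⁻³ A = 12.4
Sum: 4.92 + 197 + 12.4 = 214.32

214.32 A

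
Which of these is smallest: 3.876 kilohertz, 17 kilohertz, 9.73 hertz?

9.73 hertz

3.876 kilohertz = 3876 hertz
17 kilohertz = 17000 hertz
9.73 hertz = 9.73 hertz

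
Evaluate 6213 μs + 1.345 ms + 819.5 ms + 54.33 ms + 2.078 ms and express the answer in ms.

In ms:
  6213 μs = 6213 × 10^-3 ms = 6.213
  1.345 ms → 1.345
  819.5 ms → 819.5
  54.33 ms → 54.33
  2.078 ms → 2.078
Sum: 6.213 + 1.345 + 819.5 + 54.33 + 2.078 = 883.466

883.466 ms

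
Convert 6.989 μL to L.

micro = 10^-6, (no prefix) = 10^0; factor is 10^-6.
6.989 × 10^-6 = 0.000006989

0.000006989 L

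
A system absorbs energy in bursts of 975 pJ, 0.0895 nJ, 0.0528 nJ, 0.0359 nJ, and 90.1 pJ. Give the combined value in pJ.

In pJ:
  975 pJ → 975
  0.0895 nJ = 0.0895e3 pJ = 89.5
  0.0528 nJ = 0.0528e3 pJ = 52.8
  0.0359 nJ = 0.0359e3 pJ = 35.9
  90.1 pJ → 90.1
Sum: 975 + 89.5 + 52.8 + 35.9 + 90.1 = 1243.3

1243.3 pJ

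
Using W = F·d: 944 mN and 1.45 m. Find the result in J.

944 × 10⁻³ × 1.45 = 1368.8 × 10⁻³ J

1.3688 J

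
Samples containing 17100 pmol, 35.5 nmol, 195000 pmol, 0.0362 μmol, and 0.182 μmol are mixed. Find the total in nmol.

465.8 nmol

In nmol:
  17100 pmol = 17100 × 10⁻³ nmol = 17.1
  35.5 nmol → 35.5
  195000 pmol = 195000 × 10⁻³ nmol = 195
  0.0362 μmol = 0.0362 × 10³ nmol = 36.2
  0.182 μmol = 0.182 × 10³ nmol = 182
Sum: 17.1 + 35.5 + 195 + 36.2 + 182 = 465.8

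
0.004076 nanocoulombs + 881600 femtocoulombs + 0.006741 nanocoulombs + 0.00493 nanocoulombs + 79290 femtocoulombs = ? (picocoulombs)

976.637 picocoulombs

In picocoulombs:
  0.004076 nanocoulombs = 0.004076 × 10^3 picocoulombs = 4.076
  881600 femtocoulombs = 881600 × 10^-3 picocoulombs = 881.6
  0.006741 nanocoulombs = 0.006741 × 10^3 picocoulombs = 6.741
  0.00493 nanocoulombs = 0.00493 × 10^3 picocoulombs = 4.93
  79290 femtocoulombs = 79290 × 10^-3 picocoulombs = 79.29
Sum: 4.076 + 881.6 + 6.741 + 4.93 + 79.29 = 976.637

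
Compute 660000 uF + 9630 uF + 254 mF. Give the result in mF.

923.63 mF

In mF:
  660000 uF = 660000e-3 mF = 660
  9630 uF = 9630e-3 mF = 9.63
  254 mF → 254
Sum: 660 + 9.63 + 254 = 923.63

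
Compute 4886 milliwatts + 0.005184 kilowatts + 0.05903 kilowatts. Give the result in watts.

69.1 watts

In watts:
  4886 milliwatts = 4886e-3 watts = 4.886
  0.005184 kilowatts = 0.005184e3 watts = 5.184
  0.05903 kilowatts = 0.05903e3 watts = 59.03
Sum: 4.886 + 5.184 + 59.03 = 69.1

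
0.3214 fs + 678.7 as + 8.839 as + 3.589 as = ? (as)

In as:
  0.3214 fs = 0.3214e3 as = 321.4
  678.7 as → 678.7
  8.839 as → 8.839
  3.589 as → 3.589
Sum: 321.4 + 678.7 + 8.839 + 3.589 = 1012.528

1012.528 as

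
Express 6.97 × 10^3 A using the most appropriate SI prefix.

6.97 kA

= 6.97 × 10^3 A; 10^3 is kilo.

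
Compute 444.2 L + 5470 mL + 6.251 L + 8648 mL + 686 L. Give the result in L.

In L:
  444.2 L → 444.2
  5470 mL = 5470 × 10⁻³ L = 5.47
  6.251 L → 6.251
  8648 mL = 8648 × 10⁻³ L = 8.648
  686 L → 686
Sum: 444.2 + 5.47 + 6.251 + 8.648 + 686 = 1150.569

1150.569 L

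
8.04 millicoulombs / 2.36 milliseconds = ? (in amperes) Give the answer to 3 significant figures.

3.41 amperes

(8.04 × 10⁻³) / (2.36 × 10⁻³) = 3.4068 A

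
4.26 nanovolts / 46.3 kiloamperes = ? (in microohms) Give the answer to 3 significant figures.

(4.26e-9) / (46.3e3) = 0.092009e-12 Ω

0.0000000920 microohms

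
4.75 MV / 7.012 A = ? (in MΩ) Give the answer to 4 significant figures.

(4.75 × 10^6) / (7.012) = 0.67741 × 10^6 Ω

0.6774 MΩ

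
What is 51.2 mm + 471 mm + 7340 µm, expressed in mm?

In mm:
  51.2 mm → 51.2
  471 mm → 471
  7340 µm = 7340 × 10^-3 mm = 7.34
Sum: 51.2 + 471 + 7.34 = 529.54

529.54 mm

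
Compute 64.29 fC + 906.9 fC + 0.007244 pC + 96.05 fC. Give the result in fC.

In fC:
  64.29 fC → 64.29
  906.9 fC → 906.9
  0.007244 pC = 0.007244 × 10^3 fC = 7.244
  96.05 fC → 96.05
Sum: 64.29 + 906.9 + 7.244 + 96.05 = 1074.484

1074.484 fC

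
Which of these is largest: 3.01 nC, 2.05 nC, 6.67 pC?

3.01 nC = 0.00000000301 C
2.05 nC = 0.00000000205 C
6.67 pC = 0.00000000000667 C

3.01 nC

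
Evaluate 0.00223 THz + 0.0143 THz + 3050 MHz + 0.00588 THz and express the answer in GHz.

In GHz:
  0.00223 THz = 0.00223e3 GHz = 2.23
  0.0143 THz = 0.0143e3 GHz = 14.3
  3050 MHz = 3050e-3 GHz = 3.05
  0.00588 THz = 0.00588e3 GHz = 5.88
Sum: 2.23 + 14.3 + 3.05 + 5.88 = 25.46

25.46 GHz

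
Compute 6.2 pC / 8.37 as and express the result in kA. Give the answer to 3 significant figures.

(6.2e-12) / (8.37e-18) = 0.74074e6 A

741 kA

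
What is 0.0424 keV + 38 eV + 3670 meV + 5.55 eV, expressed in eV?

In eV:
  0.0424 keV = 0.0424 × 10^3 eV = 42.4
  38 eV → 38
  3670 meV = 3670 × 10^-3 eV = 3.67
  5.55 eV → 5.55
Sum: 42.4 + 38 + 3.67 + 5.55 = 89.62

89.62 eV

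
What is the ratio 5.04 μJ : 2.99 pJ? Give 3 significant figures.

(5.04e-6) / (2.99e-12) = 1.686e6

1690000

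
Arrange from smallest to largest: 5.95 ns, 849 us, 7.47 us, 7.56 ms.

5.95 ns = 0.00000000595 s
849 us = 0.000849 s
7.47 us = 0.00000747 s
7.56 ms = 0.00756 s

5.95 ns < 7.47 us < 849 us < 7.56 ms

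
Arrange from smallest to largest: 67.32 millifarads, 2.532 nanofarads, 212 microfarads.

2.532 nanofarads < 212 microfarads < 67.32 millifarads

67.32 millifarads = 0.06732 farads
2.532 nanofarads = 0.000000002532 farads
212 microfarads = 0.000212 farads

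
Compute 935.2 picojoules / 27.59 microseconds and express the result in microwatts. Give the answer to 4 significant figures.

33.90 microwatts

(935.2e-12) / (27.59e-6) = 33.8963e-6 W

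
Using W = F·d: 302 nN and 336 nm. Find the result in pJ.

302e-9 × 336e-9 = 101472e-18 J

0.101472 pJ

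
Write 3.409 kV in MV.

0.003409 MV

kilo = 1e3, mega = 1e6; factor is 1e-3.
3.409 × 1e-3 = 0.003409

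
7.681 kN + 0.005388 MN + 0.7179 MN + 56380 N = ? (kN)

787.349 kN

In kN:
  7.681 kN → 7.681
  0.005388 MN = 0.005388e3 kN = 5.388
  0.7179 MN = 0.7179e3 kN = 717.9
  56380 N = 56380e-3 kN = 56.38
Sum: 7.681 + 5.388 + 717.9 + 56.38 = 787.349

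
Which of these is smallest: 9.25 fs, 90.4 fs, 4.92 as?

9.25 fs = 0.00000000000000925 s
90.4 fs = 0.0000000000000904 s
4.92 as = 0.00000000000000000492 s

4.92 as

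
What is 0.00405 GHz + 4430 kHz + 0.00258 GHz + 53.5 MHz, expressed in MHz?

In MHz:
  0.00405 GHz = 0.00405 × 10³ MHz = 4.05
  4430 kHz = 4430 × 10⁻³ MHz = 4.43
  0.00258 GHz = 0.00258 × 10³ MHz = 2.58
  53.5 MHz → 53.5
Sum: 4.05 + 4.43 + 2.58 + 53.5 = 64.56

64.56 MHz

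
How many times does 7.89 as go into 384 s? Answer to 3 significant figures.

48700000000000000000

(384) / (7.89 × 10^-18) = 48.67 × 10^18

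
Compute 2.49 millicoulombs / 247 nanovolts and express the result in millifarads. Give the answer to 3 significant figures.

10100000 millifarads

(2.49 × 10^-3) / (247 × 10^-9) = 0.010081 × 10^6 F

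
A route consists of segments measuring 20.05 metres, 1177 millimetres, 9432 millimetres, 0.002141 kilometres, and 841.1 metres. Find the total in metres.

873.9 metres

In metres:
  20.05 metres → 20.05
  1177 millimetres = 1177 × 10⁻³ metres = 1.177
  9432 millimetres = 9432 × 10⁻³ metres = 9.432
  0.002141 kilometres = 0.002141 × 10³ metres = 2.141
  841.1 metres → 841.1
Sum: 20.05 + 1.177 + 9.432 + 2.141 + 841.1 = 873.9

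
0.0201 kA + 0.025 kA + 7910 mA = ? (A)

53.01 A

In A:
  0.0201 kA = 0.0201 × 10³ A = 20.1
  0.025 kA = 0.025 × 10³ A = 25
  7910 mA = 7910 × 10⁻³ A = 7.91
Sum: 20.1 + 25 + 7.91 = 53.01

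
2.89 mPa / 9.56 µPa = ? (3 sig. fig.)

302

(2.89 × 10⁻³) / (9.56 × 10⁻⁶) = 0.3023 × 10³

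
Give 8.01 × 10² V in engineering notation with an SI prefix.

801 V

= 801 V; mantissa already in [1, 1000).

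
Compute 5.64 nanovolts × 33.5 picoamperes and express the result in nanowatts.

5.64 × 10⁻⁹ × 33.5 × 10⁻¹² = 188.94 × 10⁻²¹ W

0.00000000018894 nanowatts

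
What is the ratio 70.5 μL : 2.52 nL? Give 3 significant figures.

28000

(70.5e-6) / (2.52e-9) = 27.98e3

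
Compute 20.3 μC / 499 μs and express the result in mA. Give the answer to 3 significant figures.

40.7 mA

(20.3 × 10^-6) / (499 × 10^-6) = 0.040681 A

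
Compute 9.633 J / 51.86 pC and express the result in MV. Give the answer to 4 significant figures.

(9.633) / (51.86 × 10^-12) = 0.18575 × 10^12 V

185800 MV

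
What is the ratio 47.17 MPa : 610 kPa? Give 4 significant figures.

(47.17 × 10⁶) / (610 × 10³) = 0.077328 × 10³

77.33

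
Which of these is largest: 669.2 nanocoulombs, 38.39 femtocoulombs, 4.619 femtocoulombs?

669.2 nanocoulombs

669.2 nanocoulombs = 0.0000006692 coulombs
38.39 femtocoulombs = 0.00000000000003839 coulombs
4.619 femtocoulombs = 0.000000000000004619 coulombs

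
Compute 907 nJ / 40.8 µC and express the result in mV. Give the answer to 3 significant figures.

(907 × 10⁻⁹) / (40.8 × 10⁻⁶) = 22.23 × 10⁻³ V

22.2 mV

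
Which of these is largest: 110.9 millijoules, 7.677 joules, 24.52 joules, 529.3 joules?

110.9 millijoules = 0.1109 joules
7.677 joules = 7.677 joules
24.52 joules = 24.52 joules
529.3 joules = 529.3 joules

529.3 joules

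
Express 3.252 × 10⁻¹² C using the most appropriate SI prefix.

3.252 pC

= 3.252 × 10⁻¹² C; 10⁻¹² is pico.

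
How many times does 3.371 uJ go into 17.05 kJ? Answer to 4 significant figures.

(17.05 × 10³) / (3.371 × 10⁻⁶) = 5.0578 × 10⁹

5058000000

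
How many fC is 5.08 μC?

micro = 1e-6, femto = 1e-15; factor is 1e9.
5.08 × 1e9 = 5080000000

5080000000 fC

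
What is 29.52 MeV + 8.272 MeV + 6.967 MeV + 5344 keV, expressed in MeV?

50.103 MeV

In MeV:
  29.52 MeV → 29.52
  8.272 MeV → 8.272
  6.967 MeV → 6.967
  5344 keV = 5344e-3 MeV = 5.344
Sum: 29.52 + 8.272 + 6.967 + 5.344 = 50.103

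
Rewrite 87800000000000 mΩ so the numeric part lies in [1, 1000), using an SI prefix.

87.8 GΩ

= 87.8 × 10⁹ Ω; 10⁹ is giga.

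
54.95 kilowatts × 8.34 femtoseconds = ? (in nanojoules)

0.458283 nanojoules

54.95 × 10^3 × 8.34 × 10^-15 = 458.283 × 10^-12 J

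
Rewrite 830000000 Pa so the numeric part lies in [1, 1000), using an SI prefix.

830 MPa

= 830 × 10^6 Pa; 10^6 is mega.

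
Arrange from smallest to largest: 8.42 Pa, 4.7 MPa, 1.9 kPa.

8.42 Pa < 1.9 kPa < 4.7 MPa

8.42 Pa = 8.42 Pa
4.7 MPa = 4700000 Pa
1.9 kPa = 1900 Pa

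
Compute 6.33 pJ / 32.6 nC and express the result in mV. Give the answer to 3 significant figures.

(6.33e-12) / (32.6e-9) = 0.19417e-3 V

0.194 mV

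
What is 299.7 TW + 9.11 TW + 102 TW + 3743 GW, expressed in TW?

In TW:
  299.7 TW → 299.7
  9.11 TW → 9.11
  102 TW → 102
  3743 GW = 3743 × 10^-3 TW = 3.743
Sum: 299.7 + 9.11 + 102 + 3.743 = 414.553

414.553 TW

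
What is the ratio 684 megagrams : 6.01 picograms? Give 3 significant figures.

(684 × 10⁶) / (6.01 × 10⁻¹²) = 113.8 × 10¹⁸

114000000000000000000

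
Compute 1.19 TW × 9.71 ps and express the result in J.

1.19e12 × 9.71e-12 = 11.5549 J

11.5549 J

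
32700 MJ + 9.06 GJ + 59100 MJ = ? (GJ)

In GJ:
  32700 MJ = 32700 × 10^-3 GJ = 32.7
  9.06 GJ → 9.06
  59100 MJ = 59100 × 10^-3 GJ = 59.1
Sum: 32.7 + 9.06 + 59.1 = 100.86

100.86 GJ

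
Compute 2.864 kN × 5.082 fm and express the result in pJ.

2.864 × 10^3 × 5.082 × 10^-15 = 14.554848 × 10^-12 J

14.554848 pJ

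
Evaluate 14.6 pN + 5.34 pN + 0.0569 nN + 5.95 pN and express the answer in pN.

82.79 pN

In pN:
  14.6 pN → 14.6
  5.34 pN → 5.34
  0.0569 nN = 0.0569 × 10^3 pN = 56.9
  5.95 pN → 5.95
Sum: 14.6 + 5.34 + 56.9 + 5.95 = 82.79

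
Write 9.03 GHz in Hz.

9030000000 Hz

giga = 10⁹, (no prefix) = 10⁰; factor is 10⁹.
9.03 × 10⁹ = 9030000000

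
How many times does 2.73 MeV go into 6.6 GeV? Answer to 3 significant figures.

2420

(6.6 × 10⁹) / (2.73 × 10⁶) = 2.418 × 10³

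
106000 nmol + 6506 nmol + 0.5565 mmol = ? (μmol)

In μmol:
  106000 nmol = 106000e-3 μmol = 106
  6506 nmol = 6506e-3 μmol = 6.506
  0.5565 mmol = 0.5565e3 μmol = 556.5
Sum: 106 + 6.506 + 556.5 = 669.006

669.006 μmol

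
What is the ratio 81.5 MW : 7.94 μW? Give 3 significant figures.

(81.5e6) / (7.94e-6) = 10.26e12

10300000000000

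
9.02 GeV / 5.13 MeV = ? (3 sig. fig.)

(9.02 × 10^9) / (5.13 × 10^6) = 1.758 × 10^3

1760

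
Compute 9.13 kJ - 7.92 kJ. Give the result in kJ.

In kJ:
  9.13 kJ → 9.13
  7.92 kJ → 7.92
Difference: 9.13 - 7.92 = 1.21

1.21 kJ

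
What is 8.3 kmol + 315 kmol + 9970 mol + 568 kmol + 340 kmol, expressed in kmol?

1241.27 kmol

In kmol:
  8.3 kmol → 8.3
  315 kmol → 315
  9970 mol = 9970 × 10^-3 kmol = 9.97
  568 kmol → 568
  340 kmol → 340
Sum: 8.3 + 315 + 9.97 + 568 + 340 = 1241.27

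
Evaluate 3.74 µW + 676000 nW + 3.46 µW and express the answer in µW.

In µW:
  3.74 µW → 3.74
  676000 nW = 676000e-3 µW = 676
  3.46 µW → 3.46
Sum: 3.74 + 676 + 3.46 = 683.2

683.2 µW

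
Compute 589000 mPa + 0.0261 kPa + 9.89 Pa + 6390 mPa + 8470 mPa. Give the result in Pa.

In Pa:
  589000 mPa = 589000e-3 Pa = 589
  0.0261 kPa = 0.0261e3 Pa = 26.1
  9.89 Pa → 9.89
  6390 mPa = 6390e-3 Pa = 6.39
  8470 mPa = 8470e-3 Pa = 8.47
Sum: 589 + 26.1 + 9.89 + 6.39 + 8.47 = 639.85

639.85 Pa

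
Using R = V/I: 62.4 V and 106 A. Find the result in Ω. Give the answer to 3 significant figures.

(62.4) / (106) = 0.58868 Ω

0.589 Ω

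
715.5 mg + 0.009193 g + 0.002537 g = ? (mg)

727.23 mg

In mg:
  715.5 mg → 715.5
  0.009193 g = 0.009193 × 10³ mg = 9.193
  0.002537 g = 0.002537 × 10³ mg = 2.537
Sum: 715.5 + 9.193 + 2.537 = 727.23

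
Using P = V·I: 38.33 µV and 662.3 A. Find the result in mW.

25.385959 mW

38.33e-6 × 662.3 = 25385.959e-6 W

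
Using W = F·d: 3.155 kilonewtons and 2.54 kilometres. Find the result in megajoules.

8.0137 megajoules

3.155e3 × 2.54e3 = 8.0137e6 J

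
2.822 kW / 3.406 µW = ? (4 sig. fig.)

(2.822e3) / (3.406e-6) = 0.82854e9

828500000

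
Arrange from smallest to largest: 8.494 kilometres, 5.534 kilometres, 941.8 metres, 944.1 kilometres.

8.494 kilometres = 8494 metres
5.534 kilometres = 5534 metres
941.8 metres = 941.8 metres
944.1 kilometres = 944100 metres

941.8 metres < 5.534 kilometres < 8.494 kilometres < 944.1 kilometres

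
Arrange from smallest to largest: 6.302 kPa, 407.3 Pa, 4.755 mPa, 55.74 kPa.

6.302 kPa = 6302 Pa
407.3 Pa = 407.3 Pa
4.755 mPa = 0.004755 Pa
55.74 kPa = 55740 Pa

4.755 mPa < 407.3 Pa < 6.302 kPa < 55.74 kPa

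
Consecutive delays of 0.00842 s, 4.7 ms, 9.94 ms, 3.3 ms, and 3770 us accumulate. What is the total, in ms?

In ms:
  0.00842 s = 0.00842e3 ms = 8.42
  4.7 ms → 4.7
  9.94 ms → 9.94
  3.3 ms → 3.3
  3770 us = 3770e-3 ms = 3.77
Sum: 8.42 + 4.7 + 9.94 + 3.3 + 3.77 = 30.13

30.13 ms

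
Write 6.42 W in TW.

(no prefix) = 10⁰, tera = 10¹²; factor is 10⁻¹².
6.42 × 10⁻¹² = 0.00000000000642

0.00000000000642 TW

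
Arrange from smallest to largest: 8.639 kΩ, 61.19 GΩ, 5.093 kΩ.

8.639 kΩ = 8639 Ω
61.19 GΩ = 61190000000 Ω
5.093 kΩ = 5093 Ω

5.093 kΩ < 8.639 kΩ < 61.19 GΩ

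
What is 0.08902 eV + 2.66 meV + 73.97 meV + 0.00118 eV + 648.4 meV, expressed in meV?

815.23 meV

In meV:
  0.08902 eV = 0.08902 × 10³ meV = 89.02
  2.66 meV → 2.66
  73.97 meV → 73.97
  0.00118 eV = 0.00118 × 10³ meV = 1.18
  648.4 meV → 648.4
Sum: 89.02 + 2.66 + 73.97 + 1.18 + 648.4 = 815.23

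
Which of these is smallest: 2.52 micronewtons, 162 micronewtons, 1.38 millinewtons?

2.52 micronewtons

2.52 micronewtons = 0.00000252 newtons
162 micronewtons = 0.000162 newtons
1.38 millinewtons = 0.00138 newtons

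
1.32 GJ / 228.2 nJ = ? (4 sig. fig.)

(1.32 × 10^9) / (228.2 × 10^-9) = 0.0057844 × 10^18

5784000000000000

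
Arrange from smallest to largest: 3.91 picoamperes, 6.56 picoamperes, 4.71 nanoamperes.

3.91 picoamperes = 0.00000000000391 amperes
6.56 picoamperes = 0.00000000000656 amperes
4.71 nanoamperes = 0.00000000471 amperes

3.91 picoamperes < 6.56 picoamperes < 4.71 nanoamperes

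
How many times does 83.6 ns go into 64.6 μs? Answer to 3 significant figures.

(64.6 × 10⁻⁶) / (83.6 × 10⁻⁹) = 0.7727 × 10³

773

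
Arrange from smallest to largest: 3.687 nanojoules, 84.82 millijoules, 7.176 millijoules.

3.687 nanojoules = 0.000000003687 joules
84.82 millijoules = 0.08482 joules
7.176 millijoules = 0.007176 joules

3.687 nanojoules < 7.176 millijoules < 84.82 millijoules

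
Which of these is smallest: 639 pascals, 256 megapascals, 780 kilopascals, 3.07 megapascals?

639 pascals

639 pascals = 639 pascals
256 megapascals = 256000000 pascals
780 kilopascals = 780000 pascals
3.07 megapascals = 3070000 pascals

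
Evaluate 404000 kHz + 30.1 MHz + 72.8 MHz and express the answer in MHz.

506.9 MHz

In MHz:
  404000 kHz = 404000 × 10⁻³ MHz = 404
  30.1 MHz → 30.1
  72.8 MHz → 72.8
Sum: 404 + 30.1 + 72.8 = 506.9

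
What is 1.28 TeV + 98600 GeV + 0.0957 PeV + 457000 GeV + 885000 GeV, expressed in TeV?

1537.58 TeV

In TeV:
  1.28 TeV → 1.28
  98600 GeV = 98600e-3 TeV = 98.6
  0.0957 PeV = 0.0957e3 TeV = 95.7
  457000 GeV = 457000e-3 TeV = 457
  885000 GeV = 885000e-3 TeV = 885
Sum: 1.28 + 98.6 + 95.7 + 457 + 885 = 1537.58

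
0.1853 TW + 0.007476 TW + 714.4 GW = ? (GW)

907.176 GW

In GW:
  0.1853 TW = 0.1853e3 GW = 185.3
  0.007476 TW = 0.007476e3 GW = 7.476
  714.4 GW → 714.4
Sum: 185.3 + 7.476 + 714.4 = 907.176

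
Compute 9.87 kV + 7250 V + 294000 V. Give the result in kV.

In kV:
  9.87 kV → 9.87
  7250 V = 7250e-3 kV = 7.25
  294000 V = 294000e-3 kV = 294
Sum: 9.87 + 7.25 + 294 = 311.12

311.12 kV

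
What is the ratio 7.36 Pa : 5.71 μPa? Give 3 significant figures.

(7.36) / (5.71e-6) = 1.289e6

1290000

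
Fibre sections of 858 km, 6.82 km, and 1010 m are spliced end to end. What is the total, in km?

In km:
  858 km → 858
  6.82 km → 6.82
  1010 m = 1010 × 10^-3 km = 1.01
Sum: 858 + 6.82 + 1.01 = 865.83

865.83 km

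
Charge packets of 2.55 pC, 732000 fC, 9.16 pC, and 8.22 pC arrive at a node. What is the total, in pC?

In pC:
  2.55 pC → 2.55
  732000 fC = 732000 × 10⁻³ pC = 732
  9.16 pC → 9.16
  8.22 pC → 8.22
Sum: 2.55 + 732 + 9.16 + 8.22 = 751.93

751.93 pC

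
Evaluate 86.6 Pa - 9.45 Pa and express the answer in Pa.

77.15 Pa

In Pa:
  86.6 Pa → 86.6
  9.45 Pa → 9.45
Difference: 86.6 - 9.45 = 77.15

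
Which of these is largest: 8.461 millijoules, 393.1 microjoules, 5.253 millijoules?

8.461 millijoules = 0.008461 joules
393.1 microjoules = 0.0003931 joules
5.253 millijoules = 0.005253 joules

8.461 millijoules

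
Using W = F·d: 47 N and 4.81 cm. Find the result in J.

2.2607 J

47 × 4.81 × 10^-2 = 226.07 × 10^-2 J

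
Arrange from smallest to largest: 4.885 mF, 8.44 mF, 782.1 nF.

4.885 mF = 0.004885 F
8.44 mF = 0.00844 F
782.1 nF = 0.0000007821 F

782.1 nF < 4.885 mF < 8.44 mF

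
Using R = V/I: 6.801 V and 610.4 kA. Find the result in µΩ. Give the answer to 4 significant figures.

(6.801) / (610.4 × 10³) = 0.0111419 × 10⁻³ Ω

11.14 µΩ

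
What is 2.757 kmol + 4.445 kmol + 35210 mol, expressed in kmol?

42.412 kmol

In kmol:
  2.757 kmol → 2.757
  4.445 kmol → 4.445
  35210 mol = 35210 × 10⁻³ kmol = 35.21
Sum: 2.757 + 4.445 + 35.21 = 42.412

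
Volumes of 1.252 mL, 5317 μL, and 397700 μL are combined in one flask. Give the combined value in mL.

404.269 mL

In mL:
  1.252 mL → 1.252
  5317 μL = 5317 × 10^-3 mL = 5.317
  397700 μL = 397700 × 10^-3 mL = 397.7
Sum: 1.252 + 5.317 + 397.7 = 404.269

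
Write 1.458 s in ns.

1458000000 ns

(no prefix) = 1e0, nano = 1e-9; factor is 1e9.
1.458 × 1e9 = 1458000000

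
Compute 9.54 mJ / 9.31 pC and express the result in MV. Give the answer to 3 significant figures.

1020 MV

(9.54e-3) / (9.31e-12) = 1.0247e9 V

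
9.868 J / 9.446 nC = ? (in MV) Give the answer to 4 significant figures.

1045 MV

(9.868) / (9.446e-9) = 1.04467e9 V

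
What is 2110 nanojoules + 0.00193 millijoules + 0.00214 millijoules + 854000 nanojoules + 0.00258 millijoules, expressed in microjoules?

862.76 microjoules

In microjoules:
  2110 nanojoules = 2110 × 10^-3 microjoules = 2.11
  0.00193 millijoules = 0.00193 × 10^3 microjoules = 1.93
  0.00214 millijoules = 0.00214 × 10^3 microjoules = 2.14
  854000 nanojoules = 854000 × 10^-3 microjoules = 854
  0.00258 millijoules = 0.00258 × 10^3 microjoules = 2.58
Sum: 2.11 + 1.93 + 2.14 + 854 + 2.58 = 862.76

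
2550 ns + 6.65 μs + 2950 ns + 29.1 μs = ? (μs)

In μs:
  2550 ns = 2550 × 10⁻³ μs = 2.55
  6.65 μs → 6.65
  2950 ns = 2950 × 10⁻³ μs = 2.95
  29.1 μs → 29.1
Sum: 2.55 + 6.65 + 2.95 + 29.1 = 41.25

41.25 μs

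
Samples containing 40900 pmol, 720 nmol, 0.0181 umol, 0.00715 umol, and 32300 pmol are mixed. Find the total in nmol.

In nmol:
  40900 pmol = 40900 × 10⁻³ nmol = 40.9
  720 nmol → 720
  0.0181 umol = 0.0181 × 10³ nmol = 18.1
  0.00715 umol = 0.00715 × 10³ nmol = 7.15
  32300 pmol = 32300 × 10⁻³ nmol = 32.3
Sum: 40.9 + 720 + 18.1 + 7.15 + 32.3 = 818.45

818.45 nmol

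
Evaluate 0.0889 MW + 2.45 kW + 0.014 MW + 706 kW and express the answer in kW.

811.35 kW

In kW:
  0.0889 MW = 0.0889 × 10^3 kW = 88.9
  2.45 kW → 2.45
  0.014 MW = 0.014 × 10^3 kW = 14
  706 kW → 706
Sum: 88.9 + 2.45 + 14 + 706 = 811.35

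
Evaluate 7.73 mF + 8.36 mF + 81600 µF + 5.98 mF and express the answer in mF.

In mF:
  7.73 mF → 7.73
  8.36 mF → 8.36
  81600 µF = 81600e-3 mF = 81.6
  5.98 mF → 5.98
Sum: 7.73 + 8.36 + 81.6 + 5.98 = 103.67

103.67 mF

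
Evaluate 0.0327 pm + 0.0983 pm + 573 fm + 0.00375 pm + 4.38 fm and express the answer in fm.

712.13 fm

In fm:
  0.0327 pm = 0.0327 × 10^3 fm = 32.7
  0.0983 pm = 0.0983 × 10^3 fm = 98.3
  573 fm → 573
  0.00375 pm = 0.00375 × 10^3 fm = 3.75
  4.38 fm → 4.38
Sum: 32.7 + 98.3 + 573 + 3.75 + 4.38 = 712.13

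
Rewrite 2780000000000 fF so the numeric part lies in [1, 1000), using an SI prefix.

2.78 mF

= 2.78 × 10^-3 F; 10^-3 is milli.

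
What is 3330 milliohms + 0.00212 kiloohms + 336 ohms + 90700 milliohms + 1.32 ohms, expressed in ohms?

433.47 ohms

In ohms:
  3330 milliohms = 3330 × 10⁻³ ohms = 3.33
  0.00212 kiloohms = 0.00212 × 10³ ohms = 2.12
  336 ohms → 336
  90700 milliohms = 90700 × 10⁻³ ohms = 90.7
  1.32 ohms → 1.32
Sum: 3.33 + 2.12 + 336 + 90.7 + 1.32 = 433.47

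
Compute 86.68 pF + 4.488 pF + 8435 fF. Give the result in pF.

In pF:
  86.68 pF → 86.68
  4.488 pF → 4.488
  8435 fF = 8435e-3 pF = 8.435
Sum: 86.68 + 4.488 + 8.435 = 99.603

99.603 pF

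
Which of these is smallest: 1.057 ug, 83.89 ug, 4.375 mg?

1.057 ug

1.057 ug = 0.000001057 g
83.89 ug = 0.00008389 g
4.375 mg = 0.004375 g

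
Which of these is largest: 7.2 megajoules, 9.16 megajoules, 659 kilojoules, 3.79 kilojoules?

7.2 megajoules = 7200000 joules
9.16 megajoules = 9160000 joules
659 kilojoules = 659000 joules
3.79 kilojoules = 3790 joules

9.16 megajoules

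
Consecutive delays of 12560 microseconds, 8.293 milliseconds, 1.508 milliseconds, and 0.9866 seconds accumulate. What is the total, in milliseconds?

1008.961 milliseconds

In milliseconds:
  12560 microseconds = 12560 × 10⁻³ milliseconds = 12.56
  8.293 milliseconds → 8.293
  1.508 milliseconds → 1.508
  0.9866 seconds = 0.9866 × 10³ milliseconds = 986.6
Sum: 12.56 + 8.293 + 1.508 + 986.6 = 1008.961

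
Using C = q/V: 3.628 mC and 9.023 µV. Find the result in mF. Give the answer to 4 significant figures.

402100 mF

(3.628 × 10^-3) / (9.023 × 10^-6) = 0.402084 × 10^3 F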